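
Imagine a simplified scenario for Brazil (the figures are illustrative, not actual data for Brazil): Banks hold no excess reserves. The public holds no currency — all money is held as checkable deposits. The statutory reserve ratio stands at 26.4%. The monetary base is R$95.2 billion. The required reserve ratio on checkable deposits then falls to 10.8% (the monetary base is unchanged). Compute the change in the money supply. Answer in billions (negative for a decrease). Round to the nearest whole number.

R$521 billion

Initially m₁ = 1 / (0.264) ≈ 3.7879, so M₁ = 3.7879 × 95.2 ≈ 360.6081 billion.
After the change m₂ = 1 / (0.108) ≈ 9.2593, so M₂ = 9.2593 × 95.2 ≈ 881.4854 billion.
ΔM = M₂ − M₁ = 881.4854 − 360.6081 = 520.8773 billion.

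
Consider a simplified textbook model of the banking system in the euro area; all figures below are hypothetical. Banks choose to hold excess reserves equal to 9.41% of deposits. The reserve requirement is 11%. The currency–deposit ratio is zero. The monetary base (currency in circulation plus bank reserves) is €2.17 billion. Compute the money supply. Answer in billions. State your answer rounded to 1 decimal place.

€10.6 billion

The money multiplier is m = 1 / (rr + e) = 1 / (0.11 + 0.0941) ≈ 4.8996.
So M = m × MB = 4.8996 × 2.17 ≈ 10.6321 billion.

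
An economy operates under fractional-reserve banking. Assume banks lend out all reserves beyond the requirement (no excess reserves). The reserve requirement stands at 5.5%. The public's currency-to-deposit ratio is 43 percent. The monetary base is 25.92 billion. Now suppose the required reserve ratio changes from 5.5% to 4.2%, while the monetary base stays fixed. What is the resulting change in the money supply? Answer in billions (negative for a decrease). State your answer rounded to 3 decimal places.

2.105 billion

Initially m₁ = (1 + 0.43) / (0.055 + 0.43) ≈ 2.948454, so M₁ = 2.948454 × 25.92 ≈ 76.4239 billion.
After the change m₂ = (1 + 0.43) / (0.042 + 0.43) ≈ 3.029661, so M₂ = 3.029661 × 25.92 ≈ 78.5288 billion.
ΔM = M₂ − M₁ = 78.5288 − 76.4239 = 2.1049 billion.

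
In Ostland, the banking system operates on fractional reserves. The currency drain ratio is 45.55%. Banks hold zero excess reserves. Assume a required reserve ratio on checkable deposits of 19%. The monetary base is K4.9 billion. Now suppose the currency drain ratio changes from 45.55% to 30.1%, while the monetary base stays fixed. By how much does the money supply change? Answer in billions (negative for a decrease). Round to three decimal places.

K1.935 billion

Initially m₁ = (1 + 0.4555) / (0.19 + 0.4555) ≈ 2.25484, so M₁ = 2.25484 × 4.9 ≈ 11.0487 billion.
After the change m₂ = (1 + 0.301) / (0.19 + 0.301) ≈ 2.64969, so M₂ = 2.64969 × 4.9 ≈ 12.9835 billion.
ΔM = M₂ − M₁ = 12.9835 − 11.0487 = 1.9348 billion.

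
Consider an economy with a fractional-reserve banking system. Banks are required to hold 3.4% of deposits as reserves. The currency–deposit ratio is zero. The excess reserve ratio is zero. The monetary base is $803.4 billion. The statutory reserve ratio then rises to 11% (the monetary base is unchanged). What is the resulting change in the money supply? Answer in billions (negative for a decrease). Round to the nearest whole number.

Initially m₁ = 1 / (0.034) ≈ 29.4118, so M₁ = 29.4118 × 803.4 ≈ 23629.4401 billion.
After the change m₂ = 1 / (0.11) ≈ 9.0909, so M₂ = 9.0909 × 803.4 ≈ 7303.6291 billion.
ΔM = M₂ − M₁ = 7303.6291 − 23629.4401 = -16325.811 billion.

-16326 billion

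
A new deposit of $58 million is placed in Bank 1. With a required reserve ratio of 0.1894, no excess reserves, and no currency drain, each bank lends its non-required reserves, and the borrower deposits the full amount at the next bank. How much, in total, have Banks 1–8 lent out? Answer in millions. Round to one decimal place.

$202.0 million

Bank i lends (1 − rr)^i of the original deposit: Bank 1 lends 58·0.8106 = 47.0148, Bank 2 lends 58·0.8106² ≈ 38.1102, and so on.
Summing a geometric series: total = 58·[0.8106·(1 − 0.8106^8) / (1 − 0.8106)] ≈ 201.9594 million.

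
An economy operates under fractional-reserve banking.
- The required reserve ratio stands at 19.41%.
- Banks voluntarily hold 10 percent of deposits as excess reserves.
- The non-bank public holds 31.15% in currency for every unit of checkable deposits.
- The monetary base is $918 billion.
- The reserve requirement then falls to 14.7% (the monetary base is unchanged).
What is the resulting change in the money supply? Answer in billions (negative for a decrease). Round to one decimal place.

Initially m₁ = (1 + 0.3115) / (0.1941 + 0.1 + 0.3115) ≈ 2.16562, so M₁ = 2.16562 × 918 ≈ 1988.0392 billion.
After the change m₂ = (1 + 0.3115) / (0.147 + 0.1 + 0.3115) ≈ 2.34825, so M₂ = 2.34825 × 918 = 2155.6935 billion.
ΔM = M₂ − M₁ = 2155.6935 − 1988.0392 = 167.6543 billion.

$167.7 billion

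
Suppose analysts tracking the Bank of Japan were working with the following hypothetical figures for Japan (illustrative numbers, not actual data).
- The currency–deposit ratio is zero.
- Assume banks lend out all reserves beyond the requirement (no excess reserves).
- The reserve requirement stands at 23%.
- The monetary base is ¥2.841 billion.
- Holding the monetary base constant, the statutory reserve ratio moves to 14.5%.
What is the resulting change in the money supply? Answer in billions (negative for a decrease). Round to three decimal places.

¥7.241 billion

Initially m₁ = 1 / (0.23) ≈ 4.34783, so M₁ = 4.34783 × 2.841 ≈ 12.3522 billion.
After the change m₂ = 1 / (0.145) ≈ 6.89655, so M₂ = 6.89655 × 2.841 ≈ 19.5931 billion.
ΔM = M₂ − M₁ = 19.5931 − 12.3522 = 7.2409 billion.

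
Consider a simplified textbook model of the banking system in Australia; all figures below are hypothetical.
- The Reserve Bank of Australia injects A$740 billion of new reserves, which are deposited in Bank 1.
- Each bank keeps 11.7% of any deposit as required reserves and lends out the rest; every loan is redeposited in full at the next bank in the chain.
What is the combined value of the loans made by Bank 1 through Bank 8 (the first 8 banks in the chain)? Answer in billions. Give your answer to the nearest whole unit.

A$3521 billion

Bank i lends (1 − rr)^i of the original deposit: Bank 1 lends 740·0.8830 = 653.4200, Bank 2 lends 740·0.8830² ≈ 576.9699, and so on.
Summing a geometric series: total = 740·[0.8830·(1 − 0.8830^8) / (1 − 0.8830)] ≈ 3520.8695 billion.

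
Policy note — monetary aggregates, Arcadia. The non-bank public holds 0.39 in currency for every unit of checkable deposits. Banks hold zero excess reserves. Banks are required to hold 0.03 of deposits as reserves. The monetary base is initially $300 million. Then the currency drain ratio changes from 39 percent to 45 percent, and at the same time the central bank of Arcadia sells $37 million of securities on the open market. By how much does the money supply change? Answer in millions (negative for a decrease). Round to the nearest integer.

-198 million

Before: m₁ = (1 + 0.39) / (0.03 + 0.39) ≈ 3.3095, MB₁ = 300, so M₁ = 3.3095 × 300 = 992.85 million.
After: m₂ = (1 + 0.45) / (0.03 + 0.45) ≈ 3.0208, MB₂ = 300 − 37 = 263, so M₂ = 3.0208 × 263 = 794.4704 million.
ΔM = M₂ − M₁ = 794.4704 − 992.85 = -198.3796 million.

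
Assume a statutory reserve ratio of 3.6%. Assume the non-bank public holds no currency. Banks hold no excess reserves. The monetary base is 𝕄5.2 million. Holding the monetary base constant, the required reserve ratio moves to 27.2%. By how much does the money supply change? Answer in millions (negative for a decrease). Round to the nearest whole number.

-125 million

Initially m₁ = 1 / (0.036) ≈ 27.7778, so M₁ = 27.7778 × 5.2 ≈ 144.4446 million.
After the change m₂ = 1 / (0.272) ≈ 3.6765, so M₂ = 3.6765 × 5.2 = 19.1178 million.
ΔM = M₂ − M₁ = 19.1178 − 144.4446 = -125.3268 million.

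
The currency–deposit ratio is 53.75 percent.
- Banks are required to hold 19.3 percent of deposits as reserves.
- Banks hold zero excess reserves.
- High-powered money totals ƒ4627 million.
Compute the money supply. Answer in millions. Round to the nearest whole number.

The money multiplier is m = (1 + c) / (rr + c) = (1 + 0.5375) / (0.193 + 0.5375) ≈ 2.10472.
So M = m × MB = 2.10472 × 4627 ≈ 9738.5394 million.

ƒ9739 million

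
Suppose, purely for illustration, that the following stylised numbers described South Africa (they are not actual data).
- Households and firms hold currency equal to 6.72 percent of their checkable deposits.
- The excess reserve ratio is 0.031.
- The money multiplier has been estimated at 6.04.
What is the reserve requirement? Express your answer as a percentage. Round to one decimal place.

7.8%

Using m = 6.04. Since m = (1 + c)/(c + rr + e), the denominator satisfies c + rr + e = (1 + c)/m = (1 + 0.0672) / 6.04 ≈ 0.176689.
With c = 0.0672 and e = 0.031, the reserve requirement is 0.176689 − 0.0672 − 0.031 = 0.078489.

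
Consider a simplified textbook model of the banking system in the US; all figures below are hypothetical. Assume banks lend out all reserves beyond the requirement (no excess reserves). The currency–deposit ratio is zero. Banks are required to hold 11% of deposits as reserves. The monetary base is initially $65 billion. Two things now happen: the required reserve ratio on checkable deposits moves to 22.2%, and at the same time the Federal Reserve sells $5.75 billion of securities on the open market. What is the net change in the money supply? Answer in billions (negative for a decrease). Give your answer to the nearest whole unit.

-324 billion

Before: m₁ = 1 / (0.11) ≈ 9.0909, MB₁ = 65, so M₁ = 9.0909 × 65 = 590.9085 billion.
After: m₂ = 1 / (0.222) ≈ 4.5045, MB₂ = 65 − 5.75 = 59.25, so M₂ = 4.5045 × 59.25 ≈ 266.8916 billion.
ΔM = M₂ − M₁ = 266.8916 − 590.9085 = -324.0169 billion.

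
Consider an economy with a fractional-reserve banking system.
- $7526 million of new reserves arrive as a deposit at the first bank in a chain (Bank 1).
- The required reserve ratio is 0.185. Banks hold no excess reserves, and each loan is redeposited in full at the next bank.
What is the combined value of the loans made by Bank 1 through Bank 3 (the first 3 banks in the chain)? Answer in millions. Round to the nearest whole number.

$15207 million

Bank i lends (1 − rr)^i of the original deposit: Bank 1 lends 7526·0.8150 = 6133.6900, Bank 2 lends 7526·0.8150² ≈ 4998.9573, and so on.
Summing a geometric series: total = 7526·[0.8150·(1 − 0.8150^3) / (1 − 0.8150)] ≈ 15206.7976 million.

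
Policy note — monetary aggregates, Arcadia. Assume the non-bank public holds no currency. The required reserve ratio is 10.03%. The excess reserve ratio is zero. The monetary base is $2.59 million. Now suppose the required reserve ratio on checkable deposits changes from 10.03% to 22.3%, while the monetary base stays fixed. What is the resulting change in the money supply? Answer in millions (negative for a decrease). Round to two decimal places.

-14.21 million

Initially m₁ = 1 / (0.1003) ≈ 9.9701, so M₁ = 9.9701 × 2.59 ≈ 25.8226 million.
After the change m₂ = 1 / (0.223) ≈ 4.4843, so M₂ = 4.4843 × 2.59 ≈ 11.6143 million.
ΔM = M₂ − M₁ = 11.6143 − 25.8226 = -14.2083 million.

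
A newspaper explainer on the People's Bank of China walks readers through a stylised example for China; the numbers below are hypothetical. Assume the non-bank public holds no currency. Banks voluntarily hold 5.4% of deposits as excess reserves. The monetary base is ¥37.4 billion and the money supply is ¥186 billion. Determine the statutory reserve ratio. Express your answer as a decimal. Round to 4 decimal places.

Using m = M/MB = 186/37.4 ≈ 4.973262. Since m = (1 + c)/(c + rr + e), the denominator satisfies c + rr + e = (1 + c)/m = (1 + 0) / 4.973262 ≈ 0.201075.
With c = 0 and e = 0.054, the statutory reserve ratio is 0.201075 − 0 − 0.054 = 0.147075.

0.1471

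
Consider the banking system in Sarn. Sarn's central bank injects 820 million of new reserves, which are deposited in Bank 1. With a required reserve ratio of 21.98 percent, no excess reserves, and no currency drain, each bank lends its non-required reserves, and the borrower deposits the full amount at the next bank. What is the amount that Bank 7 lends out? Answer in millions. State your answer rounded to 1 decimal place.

144.3 million

Each bank lends a fraction (1 − rr) = 0.7802 of the deposit it receives, so Bank 7 receives 820·0.7802^6 and lends 820·0.7802^7 ≈ 144.2964 million.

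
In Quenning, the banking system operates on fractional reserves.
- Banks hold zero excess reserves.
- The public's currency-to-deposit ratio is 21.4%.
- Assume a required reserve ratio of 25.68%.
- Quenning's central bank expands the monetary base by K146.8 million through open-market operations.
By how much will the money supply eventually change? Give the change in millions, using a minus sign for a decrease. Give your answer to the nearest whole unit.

K379 million

The money multiplier is m = (1 + c) / (rr + c) = (1 + 0.214) / (0.2568 + 0.214) ≈ 2.5786.
The purchase adds 146.8 million of base, so ΔM = m × ΔMB = 2.5786 × (+146.8) ≈ 378.5385 million.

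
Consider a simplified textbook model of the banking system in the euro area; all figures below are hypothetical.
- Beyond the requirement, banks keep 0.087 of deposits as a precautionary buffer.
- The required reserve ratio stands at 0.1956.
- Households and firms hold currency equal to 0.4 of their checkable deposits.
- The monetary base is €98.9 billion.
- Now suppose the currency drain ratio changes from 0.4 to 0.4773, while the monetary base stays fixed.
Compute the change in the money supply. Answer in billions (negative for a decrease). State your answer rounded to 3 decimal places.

Initially m₁ = (1 + 0.4) / (0.1956 + 0.087 + 0.4) ≈ 2.050982, so M₁ = 2.050982 × 98.9 ≈ 202.8421 billion.
After the change m₂ = (1 + 0.4773) / (0.1956 + 0.087 + 0.4773) ≈ 1.944072, so M₂ = 1.944072 × 98.9 ≈ 192.2687 billion.
ΔM = M₂ − M₁ = 192.2687 − 202.8421 = -10.5734 billion.

-10.573 billion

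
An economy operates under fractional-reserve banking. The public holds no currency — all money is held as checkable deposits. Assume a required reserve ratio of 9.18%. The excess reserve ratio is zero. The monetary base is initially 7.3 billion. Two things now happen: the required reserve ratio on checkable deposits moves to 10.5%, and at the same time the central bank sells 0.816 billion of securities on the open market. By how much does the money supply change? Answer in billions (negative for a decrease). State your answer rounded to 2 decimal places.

-17.77 billion

Before: m₁ = 1 / (0.0918) ≈ 10.8932, MB₁ = 7.3, so M₁ = 10.8932 × 7.3 ≈ 79.5204 billion.
After: m₂ = 1 / (0.105) ≈ 9.5238, MB₂ = 7.3 − 0.816 = 6.484, so M₂ = 9.5238 × 6.484 ≈ 61.7523 billion.
ΔM = M₂ − M₁ = 61.7523 − 79.5204 = -17.7681 billion.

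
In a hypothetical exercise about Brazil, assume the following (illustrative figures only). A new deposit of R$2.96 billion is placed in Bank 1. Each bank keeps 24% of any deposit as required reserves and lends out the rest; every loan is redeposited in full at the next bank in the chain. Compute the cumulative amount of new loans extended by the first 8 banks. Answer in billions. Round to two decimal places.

R$8.33 billion

Bank i lends (1 − rr)^i of the original deposit: Bank 1 lends 2.96·0.7600 = 2.2496, Bank 2 lends 2.96·0.7600² ≈ 1.7097, and so on.
Summing a geometric series: total = 2.96·[0.7600·(1 − 0.7600^8) / (1 − 0.7600)] ≈ 8.3300 billion.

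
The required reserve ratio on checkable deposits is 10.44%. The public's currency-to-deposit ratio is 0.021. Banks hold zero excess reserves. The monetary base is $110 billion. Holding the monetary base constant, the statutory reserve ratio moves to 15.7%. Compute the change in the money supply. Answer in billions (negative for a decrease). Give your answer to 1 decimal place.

Initially m₁ = (1 + 0.021) / (0.1044 + 0.021) ≈ 8.14195, so M₁ = 8.14195 × 110 = 895.6145 billion.
After the change m₂ = (1 + 0.021) / (0.157 + 0.021) ≈ 5.73596, so M₂ = 5.73596 × 110 = 630.9556 billion.
ΔM = M₂ − M₁ = 630.9556 − 895.6145 = -264.6589 billion.

-264.7 billion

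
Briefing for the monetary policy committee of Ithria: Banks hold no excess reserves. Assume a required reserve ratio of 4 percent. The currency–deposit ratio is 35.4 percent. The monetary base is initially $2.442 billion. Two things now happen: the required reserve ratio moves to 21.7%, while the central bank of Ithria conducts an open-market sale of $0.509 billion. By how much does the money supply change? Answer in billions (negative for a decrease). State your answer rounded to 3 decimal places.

-3.808 billion

Before: m₁ = (1 + 0.354) / (0.04 + 0.354) ≈ 3.43655, MB₁ = 2.442, so M₁ = 3.43655 × 2.442 ≈ 8.3921 billion.
After: m₂ = (1 + 0.354) / (0.217 + 0.354) ≈ 2.37128, MB₂ = 2.442 − 0.509 = 1.933, so M₂ = 2.37128 × 1.933 ≈ 4.5837 billion.
ΔM = M₂ − M₁ = 4.5837 − 8.3921 = -3.8084 billion.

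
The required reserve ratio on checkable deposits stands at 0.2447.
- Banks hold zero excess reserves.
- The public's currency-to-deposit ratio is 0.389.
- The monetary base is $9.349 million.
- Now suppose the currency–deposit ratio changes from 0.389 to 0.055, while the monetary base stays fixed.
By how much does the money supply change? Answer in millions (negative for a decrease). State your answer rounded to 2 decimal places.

Initially m₁ = (1 + 0.389) / (0.2447 + 0.389) ≈ 2.1919, so M₁ = 2.1919 × 9.349 ≈ 20.4921 million.
After the change m₂ = (1 + 0.055) / (0.2447 + 0.055) ≈ 3.5202, so M₂ = 3.5202 × 9.349 ≈ 32.9103 million.
ΔM = M₂ − M₁ = 32.9103 − 20.4921 = 12.4182 million.

$12.42 million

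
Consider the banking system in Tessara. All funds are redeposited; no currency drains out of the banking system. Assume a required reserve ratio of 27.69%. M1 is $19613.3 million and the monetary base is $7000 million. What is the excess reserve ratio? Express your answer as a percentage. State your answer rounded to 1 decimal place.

8.0%

Using m = M/MB = 19613.3/7000 = 2.801900. Since m = (1 + c)/(c + rr + e), the denominator satisfies c + rr + e = (1 + c)/m = (1 + 0) / 2.801900 ≈ 0.356901.
With c = 0 and rr = 0.2769, the excess reserve ratio is 0.356901 − 0 − 0.2769 = 0.080001.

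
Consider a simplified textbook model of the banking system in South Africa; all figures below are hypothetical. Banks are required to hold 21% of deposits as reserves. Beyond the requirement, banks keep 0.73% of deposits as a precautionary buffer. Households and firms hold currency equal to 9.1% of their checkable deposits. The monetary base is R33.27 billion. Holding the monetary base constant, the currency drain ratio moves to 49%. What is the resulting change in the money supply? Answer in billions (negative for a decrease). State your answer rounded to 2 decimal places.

Initially m₁ = (1 + 0.091) / (0.21 + 0.0073 + 0.091) ≈ 3.53876, so M₁ = 3.53876 × 33.27 ≈ 117.7345 billion.
After the change m₂ = (1 + 0.49) / (0.21 + 0.0073 + 0.49) ≈ 2.10660, so M₂ = 2.10660 × 33.27 ≈ 70.0866 billion.
ΔM = M₂ − M₁ = 70.0866 − 117.7345 = -47.6479 billion.

-47.65 billion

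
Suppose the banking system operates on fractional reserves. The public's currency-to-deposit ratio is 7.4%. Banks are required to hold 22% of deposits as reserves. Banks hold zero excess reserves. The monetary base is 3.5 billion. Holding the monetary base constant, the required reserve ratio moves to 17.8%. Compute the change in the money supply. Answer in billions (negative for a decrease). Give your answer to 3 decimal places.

Initially m₁ = (1 + 0.074) / (0.22 + 0.074) ≈ 3.65306, so M₁ = 3.65306 × 3.5 ≈ 12.7857 billion.
After the change m₂ = (1 + 0.074) / (0.178 + 0.074) ≈ 4.26190, so M₂ = 4.26190 × 3.5 ≈ 14.9166 billion.
ΔM = M₂ − M₁ = 14.9166 − 12.7857 = 2.1309 billion.

2.131 billion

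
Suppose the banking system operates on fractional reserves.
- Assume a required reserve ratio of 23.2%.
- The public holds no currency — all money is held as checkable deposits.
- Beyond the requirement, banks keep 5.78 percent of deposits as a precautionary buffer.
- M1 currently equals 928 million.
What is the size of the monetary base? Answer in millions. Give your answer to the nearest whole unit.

The money multiplier is m = 1 / (rr + e) = 1 / (0.232 + 0.0578) ≈ 3.4507.
MB = M / m = 928 / 3.4507 ≈ 268.9309 million.

269 million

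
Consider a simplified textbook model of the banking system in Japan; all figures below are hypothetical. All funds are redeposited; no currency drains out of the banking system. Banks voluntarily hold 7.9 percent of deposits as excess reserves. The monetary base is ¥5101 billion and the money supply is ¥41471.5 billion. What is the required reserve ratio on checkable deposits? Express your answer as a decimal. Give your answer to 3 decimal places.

0.044

Using m = M/MB = 41471.5/5101 ≈ 8.130073. Since m = (1 + c)/(c + rr + e), the denominator satisfies c + rr + e = (1 + c)/m = (1 + 0) / 8.130073 ≈ 0.123000.
With c = 0 and e = 0.079, the required reserve ratio on checkable deposits is 0.123000 − 0 − 0.079 = 0.044.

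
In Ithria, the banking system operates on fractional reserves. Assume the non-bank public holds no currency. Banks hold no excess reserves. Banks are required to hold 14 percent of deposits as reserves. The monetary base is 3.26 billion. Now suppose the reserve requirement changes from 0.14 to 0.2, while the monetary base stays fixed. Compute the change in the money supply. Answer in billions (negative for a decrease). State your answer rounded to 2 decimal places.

-6.99 billion

Initially m₁ = 1 / (0.14) ≈ 7.1429, so M₁ = 7.1429 × 3.26 ≈ 23.2859 billion.
After the change m₂ = 1 / (0.2) = 5, so M₂ = 5 × 3.26 = 16.3 billion.
ΔM = M₂ − M₁ = 16.3 − 23.2859 = -6.9859 billion.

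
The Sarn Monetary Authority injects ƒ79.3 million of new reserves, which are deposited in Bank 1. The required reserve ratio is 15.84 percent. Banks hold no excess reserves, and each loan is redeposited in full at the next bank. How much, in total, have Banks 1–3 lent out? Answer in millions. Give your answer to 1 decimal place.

Bank i lends (1 − rr)^i of the original deposit: Bank 1 lends 79.3·0.8416 ≈ 66.7389, Bank 2 lends 79.3·0.8416² ≈ 56.1674, and so on.
Summing a geometric series: total = 79.3·[0.8416·(1 − 0.8416^3) / (1 − 0.8416)] ≈ 170.1768 million.

ƒ170.2 million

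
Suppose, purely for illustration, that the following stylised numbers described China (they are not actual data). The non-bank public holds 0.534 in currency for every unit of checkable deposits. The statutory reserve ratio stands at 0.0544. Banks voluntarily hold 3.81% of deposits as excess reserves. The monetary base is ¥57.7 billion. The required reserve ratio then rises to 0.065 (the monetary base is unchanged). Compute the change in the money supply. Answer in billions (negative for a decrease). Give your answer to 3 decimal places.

-2.351 billion

Initially m₁ = (1 + 0.534) / (0.0544 + 0.0381 + 0.534) ≈ 2.448524, so M₁ = 2.448524 × 57.7 ≈ 141.2798 billion.
After the change m₂ = (1 + 0.534) / (0.065 + 0.0381 + 0.534) ≈ 2.407785, so M₂ = 2.407785 × 57.7 ≈ 138.9292 billion.
ΔM = M₂ − M₁ = 138.9292 − 141.2798 = -2.3506 billion.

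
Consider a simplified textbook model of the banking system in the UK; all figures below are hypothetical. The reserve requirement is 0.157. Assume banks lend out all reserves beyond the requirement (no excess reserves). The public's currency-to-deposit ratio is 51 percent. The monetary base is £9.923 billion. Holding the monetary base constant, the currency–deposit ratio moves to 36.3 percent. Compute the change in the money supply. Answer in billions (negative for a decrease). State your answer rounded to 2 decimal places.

Initially m₁ = (1 + 0.51) / (0.157 + 0.51) ≈ 2.2639, so M₁ = 2.2639 × 9.923 ≈ 22.4647 billion.
After the change m₂ = (1 + 0.363) / (0.157 + 0.363) ≈ 2.6212, so M₂ = 2.6212 × 9.923 ≈ 26.0102 billion.
ΔM = M₂ − M₁ = 26.0102 − 22.4647 = 3.5455 billion.

£3.55 billion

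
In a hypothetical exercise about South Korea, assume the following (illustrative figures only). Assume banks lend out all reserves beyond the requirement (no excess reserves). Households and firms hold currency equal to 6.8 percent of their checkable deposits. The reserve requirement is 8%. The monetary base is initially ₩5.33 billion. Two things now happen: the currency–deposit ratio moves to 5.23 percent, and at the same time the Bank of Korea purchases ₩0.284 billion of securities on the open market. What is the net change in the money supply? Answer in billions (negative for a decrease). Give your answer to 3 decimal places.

₩6.191 billion

Before: m₁ = (1 + 0.068) / (0.08 + 0.068) ≈ 7.21622, MB₁ = 5.33, so M₁ = 7.21622 × 5.33 ≈ 38.4625 billion.
After: m₂ = (1 + 0.0523) / (0.08 + 0.0523) ≈ 7.95389, MB₂ = 5.33 + 0.284 = 5.614, so M₂ = 7.95389 × 5.614 ≈ 44.6531 billion.
ΔM = M₂ − M₁ = 44.6531 − 38.4625 = 6.1906 billion.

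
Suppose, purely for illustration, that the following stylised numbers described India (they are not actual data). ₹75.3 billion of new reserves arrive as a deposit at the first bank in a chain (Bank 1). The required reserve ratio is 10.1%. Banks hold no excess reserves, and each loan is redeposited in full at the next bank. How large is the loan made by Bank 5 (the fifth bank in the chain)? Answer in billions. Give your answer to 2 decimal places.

₹44.22 billion

Each bank lends a fraction (1 − rr) = 0.8990 of the deposit it receives, so Bank 5 receives 75.3·0.8990^4 and lends 75.3·0.8990^5 ≈ 44.2174 billion.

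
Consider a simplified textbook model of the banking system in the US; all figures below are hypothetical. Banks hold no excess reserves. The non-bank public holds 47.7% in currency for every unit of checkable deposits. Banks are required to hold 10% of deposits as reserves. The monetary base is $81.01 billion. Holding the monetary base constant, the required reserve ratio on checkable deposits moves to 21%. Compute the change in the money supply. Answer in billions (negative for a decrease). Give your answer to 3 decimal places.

Initially m₁ = (1 + 0.477) / (0.1 + 0.477) ≈ 2.559792, so M₁ = 2.559792 × 81.01 ≈ 207.3687 billion.
After the change m₂ = (1 + 0.477) / (0.21 + 0.477) ≈ 2.149927, so M₂ = 2.149927 × 81.01 ≈ 174.1656 billion.
ΔM = M₂ − M₁ = 174.1656 − 207.3687 = -33.2031 billion.

-33.203 billion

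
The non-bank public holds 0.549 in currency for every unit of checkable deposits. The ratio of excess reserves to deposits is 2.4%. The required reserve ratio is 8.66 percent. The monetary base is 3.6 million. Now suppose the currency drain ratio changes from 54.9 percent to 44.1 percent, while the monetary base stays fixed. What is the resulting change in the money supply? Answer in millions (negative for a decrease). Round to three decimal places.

Initially m₁ = (1 + 0.549) / (0.0866 + 0.024 + 0.549) ≈ 2.34839, so M₁ = 2.34839 × 3.6 ≈ 8.4542 million.
After the change m₂ = (1 + 0.441) / (0.0866 + 0.024 + 0.441) ≈ 2.61240, so M₂ = 2.61240 × 3.6 ≈ 9.4046 million.
ΔM = M₂ − M₁ = 9.4046 − 8.4542 = 0.9504 million.

0.950 million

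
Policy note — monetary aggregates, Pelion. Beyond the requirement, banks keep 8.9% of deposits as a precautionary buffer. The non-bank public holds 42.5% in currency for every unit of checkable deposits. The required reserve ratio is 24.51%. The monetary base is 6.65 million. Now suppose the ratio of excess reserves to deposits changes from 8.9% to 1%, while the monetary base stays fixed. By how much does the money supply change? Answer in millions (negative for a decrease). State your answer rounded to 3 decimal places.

Initially m₁ = (1 + 0.425) / (0.2451 + 0.089 + 0.425) ≈ 1.87722, so M₁ = 1.87722 × 6.65 ≈ 12.4835 million.
After the change m₂ = (1 + 0.425) / (0.2451 + 0.01 + 0.425) ≈ 2.09528, so M₂ = 2.09528 × 6.65 ≈ 13.9336 million.
ΔM = M₂ − M₁ = 13.9336 − 12.4835 = 1.4501 million.

1.450 million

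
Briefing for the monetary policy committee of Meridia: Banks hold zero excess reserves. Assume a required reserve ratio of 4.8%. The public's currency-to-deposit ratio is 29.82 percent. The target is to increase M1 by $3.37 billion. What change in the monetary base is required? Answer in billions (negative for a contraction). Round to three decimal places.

$0.899 billion

The money multiplier is m = (1 + c) / (rr + c) = (1 + 0.2982) / (0.048 + 0.2982) ≈ 3.74986.
ΔMB = ΔM / m = (+3.37) / 3.74986 ≈ 0.8987 billion.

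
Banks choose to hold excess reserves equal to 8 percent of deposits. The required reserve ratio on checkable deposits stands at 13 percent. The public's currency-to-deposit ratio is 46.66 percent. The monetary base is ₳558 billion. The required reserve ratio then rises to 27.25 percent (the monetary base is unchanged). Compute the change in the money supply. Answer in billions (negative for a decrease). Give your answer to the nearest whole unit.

Initially m₁ = (1 + 0.4666) / (0.13 + 0.08 + 0.4666) ≈ 2.1676, so M₁ = 2.1676 × 558 = 1209.5208 billion.
After the change m₂ = (1 + 0.4666) / (0.2725 + 0.08 + 0.4666) ≈ 1.7905, so M₂ = 1.7905 × 558 = 999.099 billion.
ΔM = M₂ − M₁ = 999.099 − 1209.5208 = -210.4218 billion.

-210 billion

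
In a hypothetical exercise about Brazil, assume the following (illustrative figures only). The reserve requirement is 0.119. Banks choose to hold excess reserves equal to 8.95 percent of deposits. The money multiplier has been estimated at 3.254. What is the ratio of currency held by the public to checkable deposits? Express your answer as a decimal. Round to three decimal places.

Using m = 3.254. From m = (1 + c)/(c + rr + e), rearranging gives 1 + c = m·(c + rr + e), so c·(1 − m) = m·(rr + e) − 1.
Hence c = [m·(rr + e) − 1]/(1 − m) = [3.254 × (0.119 + 0.0895) − 1] / (1 − 3.254) ≈ 0.142654.

0.143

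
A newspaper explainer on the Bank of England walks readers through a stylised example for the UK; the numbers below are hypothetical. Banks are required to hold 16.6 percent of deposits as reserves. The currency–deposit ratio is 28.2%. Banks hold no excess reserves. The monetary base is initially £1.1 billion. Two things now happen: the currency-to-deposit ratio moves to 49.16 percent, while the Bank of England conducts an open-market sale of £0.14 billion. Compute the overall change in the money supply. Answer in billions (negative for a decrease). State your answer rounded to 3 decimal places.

-0.970 billion

Before: m₁ = (1 + 0.282) / (0.166 + 0.282) ≈ 2.86161, MB₁ = 1.1, so M₁ = 2.86161 × 1.1 ≈ 3.1478 billion.
After: m₂ = (1 + 0.4916) / (0.166 + 0.4916) ≈ 2.26825, MB₂ = 1.1 − 0.14 = 0.96, so M₂ = 2.26825 × 0.96 ≈ 2.1775 billion.
ΔM = M₂ − M₁ = 2.1775 − 3.1478 = -0.9703 billion.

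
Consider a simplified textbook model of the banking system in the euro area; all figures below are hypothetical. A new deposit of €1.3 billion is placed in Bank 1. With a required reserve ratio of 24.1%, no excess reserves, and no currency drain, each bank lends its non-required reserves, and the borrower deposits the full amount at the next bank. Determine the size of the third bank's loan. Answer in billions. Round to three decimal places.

Each bank lends a fraction (1 − rr) = 0.7590 of the deposit it receives, so Bank 3 receives 1.3·0.7590^2 and lends 1.3·0.7590^3 ≈ 0.5684 billion.

€0.568 billion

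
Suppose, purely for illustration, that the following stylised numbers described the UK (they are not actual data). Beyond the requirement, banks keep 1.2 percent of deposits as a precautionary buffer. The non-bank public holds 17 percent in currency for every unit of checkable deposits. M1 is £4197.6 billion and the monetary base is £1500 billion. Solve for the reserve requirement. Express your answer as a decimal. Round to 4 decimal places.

0.2361

Using m = M/MB = 4197.6/1500 = 2.798400. Since m = (1 + c)/(c + rr + e), the denominator satisfies c + rr + e = (1 + c)/m = (1 + 0.17) / 2.798400 ≈ 0.418096.
With c = 0.17 and e = 0.012, the reserve requirement is 0.418096 − 0.17 − 0.012 = 0.236096.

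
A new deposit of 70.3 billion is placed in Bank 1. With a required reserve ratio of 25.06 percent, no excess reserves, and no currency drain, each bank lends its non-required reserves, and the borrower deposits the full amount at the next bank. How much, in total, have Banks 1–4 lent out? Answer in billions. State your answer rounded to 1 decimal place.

143.9 billion

Bank i lends (1 − rr)^i of the original deposit: Bank 1 lends 70.3·0.7494 ≈ 52.6828, Bank 2 lends 70.3·0.7494² ≈ 39.4805, and so on.
Summing a geometric series: total = 70.3·[0.7494·(1 − 0.7494^4) / (1 − 0.7494)] ≈ 143.9223 billion.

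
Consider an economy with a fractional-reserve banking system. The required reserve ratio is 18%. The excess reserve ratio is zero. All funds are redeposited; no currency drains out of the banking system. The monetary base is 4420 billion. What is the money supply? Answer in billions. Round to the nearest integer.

24556 billion

With no currency drain or excess reserves, the money multiplier is m = 1/rr = 1/0.18 ≈ 5.55556.
Money supply M = m × MB = 5.55556 × 4420 = 24555.5752 billion.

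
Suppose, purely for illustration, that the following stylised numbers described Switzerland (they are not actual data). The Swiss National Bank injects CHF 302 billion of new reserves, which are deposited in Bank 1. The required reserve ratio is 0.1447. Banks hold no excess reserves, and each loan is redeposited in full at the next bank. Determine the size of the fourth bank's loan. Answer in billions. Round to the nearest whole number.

CHF 162 billion

Each bank lends a fraction (1 − rr) = 0.8553 of the deposit it receives, so Bank 4 receives 302·0.8553^3 and lends 302·0.8553^4 ≈ 161.6147 billion.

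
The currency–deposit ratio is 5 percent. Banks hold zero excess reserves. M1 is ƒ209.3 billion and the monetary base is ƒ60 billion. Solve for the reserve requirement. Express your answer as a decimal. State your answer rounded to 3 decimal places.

0.251

Using m = M/MB = 209.3/60 ≈ 3.488333. Since m = (1 + c)/(c + rr + e), the denominator satisfies c + rr + e = (1 + c)/m = (1 + 0.05) / 3.488333 ≈ 0.301003.
With c = 0.05 and e = 0, the reserve requirement is 0.301003 − 0.05 − 0 = 0.251003.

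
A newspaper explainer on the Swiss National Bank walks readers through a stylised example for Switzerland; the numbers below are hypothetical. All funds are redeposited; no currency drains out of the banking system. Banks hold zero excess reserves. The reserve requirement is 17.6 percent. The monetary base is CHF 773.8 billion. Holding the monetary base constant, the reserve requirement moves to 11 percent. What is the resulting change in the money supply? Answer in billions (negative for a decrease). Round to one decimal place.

Initially m₁ = 1 / (0.176) ≈ 5.68182, so M₁ = 5.68182 × 773.8 ≈ 4396.5923 billion.
After the change m₂ = 1 / (0.11) ≈ 9.09091, so M₂ = 9.09091 × 773.8 ≈ 7034.5462 billion.
ΔM = M₂ − M₁ = 7034.5462 − 4396.5923 = 2637.9539 billion.

CHF 2638.0 billion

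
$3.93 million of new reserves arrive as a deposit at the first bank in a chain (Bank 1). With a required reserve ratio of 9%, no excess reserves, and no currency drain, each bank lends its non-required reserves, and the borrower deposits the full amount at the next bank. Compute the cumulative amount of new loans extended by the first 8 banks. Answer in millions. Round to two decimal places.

$21.05 million

Bank i lends (1 − rr)^i of the original deposit: Bank 1 lends 3.93·0.9100 = 3.5763, Bank 2 lends 3.93·0.9100² ≈ 3.2544, and so on.
Summing a geometric series: total = 3.93·[0.9100·(1 − 0.9100^8) / (1 − 0.9100)] ≈ 21.0504 million.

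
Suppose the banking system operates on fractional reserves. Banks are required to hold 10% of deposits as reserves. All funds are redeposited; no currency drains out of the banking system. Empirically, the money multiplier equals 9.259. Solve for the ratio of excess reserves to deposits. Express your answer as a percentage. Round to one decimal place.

0.8%

Using m = 9.259. Since m = (1 + c)/(c + rr + e), the denominator satisfies c + rr + e = (1 + c)/m = (1 + 0) / 9.259 ≈ 0.108003.
With c = 0 and rr = 0.1, the ratio of excess reserves to deposits is 0.108003 − 0 − 0.1 = 0.008003.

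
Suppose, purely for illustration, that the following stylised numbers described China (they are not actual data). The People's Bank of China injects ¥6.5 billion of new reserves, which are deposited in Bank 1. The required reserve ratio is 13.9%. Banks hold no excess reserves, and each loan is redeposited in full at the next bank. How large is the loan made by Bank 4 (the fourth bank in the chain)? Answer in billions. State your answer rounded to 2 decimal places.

Each bank lends a fraction (1 − rr) = 0.8610 of the deposit it receives, so Bank 4 receives 6.5·0.8610^3 and lends 6.5·0.8610^4 ≈ 3.5721 billion.

¥3.57 billion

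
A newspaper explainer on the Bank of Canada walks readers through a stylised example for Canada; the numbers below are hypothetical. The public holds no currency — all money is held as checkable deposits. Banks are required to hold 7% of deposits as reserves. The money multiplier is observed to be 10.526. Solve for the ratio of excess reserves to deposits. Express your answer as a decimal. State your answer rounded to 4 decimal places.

Using m = 10.526. Since m = (1 + c)/(c + rr + e), the denominator satisfies c + rr + e = (1 + c)/m = (1 + 0) / 10.526 ≈ 0.095003.
With c = 0 and rr = 0.07, the ratio of excess reserves to deposits is 0.095003 − 0 − 0.07 = 0.025003.

0.0250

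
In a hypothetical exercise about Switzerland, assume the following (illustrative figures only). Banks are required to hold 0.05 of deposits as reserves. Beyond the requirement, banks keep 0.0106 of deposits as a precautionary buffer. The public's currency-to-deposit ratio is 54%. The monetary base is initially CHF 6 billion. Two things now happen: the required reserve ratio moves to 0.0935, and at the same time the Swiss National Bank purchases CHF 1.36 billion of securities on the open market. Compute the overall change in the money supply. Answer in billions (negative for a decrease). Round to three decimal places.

CHF 2.213 billion

Before: m₁ = (1 + 0.54) / (0.05 + 0.0106 + 0.54) ≈ 2.56410, MB₁ = 6, so M₁ = 2.56410 × 6 = 15.3846 billion.
After: m₂ = (1 + 0.54) / (0.0935 + 0.0106 + 0.54) ≈ 2.39093, MB₂ = 6 + 1.36 = 7.36, so M₂ = 2.39093 × 7.36 ≈ 17.5972 billion.
ΔM = M₂ − M₁ = 17.5972 − 15.3846 = 2.2126 billion.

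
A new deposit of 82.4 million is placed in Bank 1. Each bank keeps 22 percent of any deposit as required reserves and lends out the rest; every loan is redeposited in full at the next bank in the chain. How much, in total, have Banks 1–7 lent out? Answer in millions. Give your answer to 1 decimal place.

Bank i lends (1 − rr)^i of the original deposit: Bank 1 lends 82.4·0.7800 = 64.2720, Bank 2 lends 82.4·0.7800² ≈ 50.1322, and so on.
Summing a geometric series: total = 82.4·[0.7800·(1 − 0.7800^7) / (1 − 0.7800)] ≈ 240.8284 million.

240.8 million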